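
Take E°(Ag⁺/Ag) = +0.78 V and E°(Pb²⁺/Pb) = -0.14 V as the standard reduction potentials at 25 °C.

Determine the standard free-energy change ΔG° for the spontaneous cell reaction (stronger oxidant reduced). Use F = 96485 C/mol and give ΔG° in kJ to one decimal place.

Ag⁺/Ag (E° = +0.78 V) is the cathode; Pb²⁺/Pb (E° = -0.14 V) is the anode, so E°cell = +0.92 V.
Balancing electrons gives n = 2 (lcm of 1 and 2).
ΔG° = −nFE° = −(2)(96485)(+0.92) = -177,532 J = -177.5 kJ.

-177.5 kJ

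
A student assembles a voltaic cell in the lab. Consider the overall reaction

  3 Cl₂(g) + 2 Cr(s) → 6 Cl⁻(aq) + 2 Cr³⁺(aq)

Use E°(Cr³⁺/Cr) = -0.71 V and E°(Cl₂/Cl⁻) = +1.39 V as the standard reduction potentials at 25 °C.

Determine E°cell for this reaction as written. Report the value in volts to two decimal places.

The Cl₂/Cl⁻ couple has the higher reduction potential, so it is the cathode; Cr³⁺/Cr is oxidised at the anode.
E°cell = E°(cathode) − E°(anode) = (+1.39) − (-0.71) = +2.10 V.

+2.10 V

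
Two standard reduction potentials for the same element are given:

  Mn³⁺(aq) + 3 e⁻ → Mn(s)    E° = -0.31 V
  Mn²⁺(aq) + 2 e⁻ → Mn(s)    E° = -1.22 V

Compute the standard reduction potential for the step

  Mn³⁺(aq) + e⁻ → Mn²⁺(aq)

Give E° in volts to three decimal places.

+1.510 V

Sequential free energies add, so n₃E°₃ = n₁E°₁ + n₂E°₂.
With n₃ = 3, and the known step contributing 2×(-1.22) V, the unknown satisfies 1·E° = 3×(-0.31) − 2×(-1.22) = +1.510.
E° = +1.510 / 1 = +1.510 V.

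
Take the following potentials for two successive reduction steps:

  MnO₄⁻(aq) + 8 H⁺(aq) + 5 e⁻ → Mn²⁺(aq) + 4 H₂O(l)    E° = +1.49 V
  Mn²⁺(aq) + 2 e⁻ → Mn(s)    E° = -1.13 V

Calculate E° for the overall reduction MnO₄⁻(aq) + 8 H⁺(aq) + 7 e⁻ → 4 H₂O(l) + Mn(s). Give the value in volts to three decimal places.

+0.741 V

Since ΔG° = −nFE° is additive over sequential reductions, n₃E°₃ = n₁E°₁ + n₂E°₂.
E°₃ = (5×+1.49 + 2×-1.13) / 7 = (+5.190) / 7 = +0.741 V.
Simply averaging or adding the two E° values would be wrong; the electron-weighted sum is required.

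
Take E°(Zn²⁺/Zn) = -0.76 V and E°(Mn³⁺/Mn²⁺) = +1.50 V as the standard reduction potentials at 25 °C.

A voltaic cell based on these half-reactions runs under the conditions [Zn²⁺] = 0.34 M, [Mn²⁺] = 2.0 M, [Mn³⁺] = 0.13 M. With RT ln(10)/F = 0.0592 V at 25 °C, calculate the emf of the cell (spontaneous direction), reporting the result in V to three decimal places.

+2.204 V

Mn³⁺/Mn²⁺ is the cathode (higher E°), Zn²⁺/Zn the anode: E°cell = +1.50 − (-0.76) = +2.26 V, n = 2.
Overall: 2 Mn³⁺(aq) + Zn(s) → 2 Mn²⁺(aq) + Zn²⁺(aq)
Q = [Mn²⁺]^2·[Zn²⁺] / ([Mn³⁺]^2); log Q = 1.906.
E = E° − (0.0592/n) log Q = +2.26 − (0.0592/2)(1.906) = +2.204 V.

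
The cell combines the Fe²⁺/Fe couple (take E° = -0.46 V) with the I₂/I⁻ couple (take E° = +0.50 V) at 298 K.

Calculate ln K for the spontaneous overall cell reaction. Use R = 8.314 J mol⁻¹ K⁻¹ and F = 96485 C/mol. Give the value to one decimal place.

74.8

Cathode: I₂/I⁻; anode: Fe²⁺/Fe. E°cell = (+0.50) − (-0.46) = +0.96 V, with n = 2.
ΔG° = −nFE° = −RT ln K, so ln K = nFE°/(RT) = (2)(96485)(+0.96) / ((8.314)(298)) = 74.771.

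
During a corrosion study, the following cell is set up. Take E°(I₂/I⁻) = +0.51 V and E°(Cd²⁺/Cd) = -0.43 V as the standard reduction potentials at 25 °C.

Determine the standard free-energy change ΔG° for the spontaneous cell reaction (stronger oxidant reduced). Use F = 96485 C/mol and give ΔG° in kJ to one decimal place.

I₂/I⁻ (E° = +0.51 V) is the cathode; Cd²⁺/Cd (E° = -0.43 V) is the anode, so E°cell = +0.94 V.
Balancing electrons gives n = 2 (lcm of 2 and 2).
ΔG° = −nFE° = −(2)(96485)(+0.94) = -181,392 J = -181.4 kJ.

-181.4 kJ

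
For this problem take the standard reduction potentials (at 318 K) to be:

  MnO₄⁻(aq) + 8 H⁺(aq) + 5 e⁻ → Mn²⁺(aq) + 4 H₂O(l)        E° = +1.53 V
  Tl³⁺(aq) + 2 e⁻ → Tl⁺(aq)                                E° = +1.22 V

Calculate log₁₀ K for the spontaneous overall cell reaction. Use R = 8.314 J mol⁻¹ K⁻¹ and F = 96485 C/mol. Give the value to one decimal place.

49.1

Cathode: MnO₄⁻/Mn²⁺; anode: Tl³⁺/Tl⁺. E°cell = (+1.53) − (+1.22) = +0.31 V, with n = 10.
ΔG° = −nFE° = −RT ln K, so ln K = nFE°/(RT) = (10)(96485)(+0.31) / ((8.314)(318)) = 113.132.
log₁₀ K = 113.132 / ln 10 = 49.1.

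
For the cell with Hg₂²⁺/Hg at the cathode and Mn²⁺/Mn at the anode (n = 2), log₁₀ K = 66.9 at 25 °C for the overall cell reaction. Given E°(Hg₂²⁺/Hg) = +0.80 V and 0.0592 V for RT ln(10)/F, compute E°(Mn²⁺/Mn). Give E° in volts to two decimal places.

E°cell = (0.0592/n)·log K = (0.0592/2)(66.9) = +1.980 V.
Since Hg₂²⁺/Hg is the cathode and Mn²⁺/Mn the anode, E°cell = E°(Hg₂²⁺/Hg) − E°(Mn²⁺/Mn).
So E°(Mn²⁺/Mn) = E°(Hg₂²⁺/Hg) − E°cell = (+0.80) − (+1.980) = -1.18 V.

-1.18 V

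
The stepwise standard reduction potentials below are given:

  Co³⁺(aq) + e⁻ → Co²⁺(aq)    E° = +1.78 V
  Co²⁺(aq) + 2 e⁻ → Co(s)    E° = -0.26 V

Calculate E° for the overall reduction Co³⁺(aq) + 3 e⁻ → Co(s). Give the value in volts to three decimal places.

Standard free energies of sequential steps add: ΔG°₃ = ΔG°₁ + ΔG°₂, so n₃E°₃ = n₁E°₁ + n₂E°₂.
E°₃ = (1×+1.78 + 2×-0.26) / 3 = (+1.260) / 3 = +0.420 V.

+0.420 V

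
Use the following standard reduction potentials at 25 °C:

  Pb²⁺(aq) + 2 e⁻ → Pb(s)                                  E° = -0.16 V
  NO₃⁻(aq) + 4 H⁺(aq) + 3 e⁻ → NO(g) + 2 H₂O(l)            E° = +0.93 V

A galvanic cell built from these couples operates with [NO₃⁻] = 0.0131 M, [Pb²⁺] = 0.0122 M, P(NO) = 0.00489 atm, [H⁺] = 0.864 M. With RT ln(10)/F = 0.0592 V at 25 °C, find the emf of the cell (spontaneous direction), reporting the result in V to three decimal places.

NO₃⁻/NO is the cathode (higher E°), Pb²⁺/Pb the anode: E°cell = +0.93 − (-0.16) = +1.09 V, n = 6.
Overall: 2 NO₃⁻(aq) + 8 H⁺(aq) + 3 Pb(s) → 2 NO(g) + 4 H₂O(l) + 3 Pb²⁺(aq)
Q = P(NO)^2·[Pb²⁺]^3 / ([NO₃⁻]^2·[H⁺]^8); log Q = -6.089.
E = E° − (0.0592/n) log Q = +1.09 − (0.0592/6)(-6.089) = +1.150 V.

+1.150 V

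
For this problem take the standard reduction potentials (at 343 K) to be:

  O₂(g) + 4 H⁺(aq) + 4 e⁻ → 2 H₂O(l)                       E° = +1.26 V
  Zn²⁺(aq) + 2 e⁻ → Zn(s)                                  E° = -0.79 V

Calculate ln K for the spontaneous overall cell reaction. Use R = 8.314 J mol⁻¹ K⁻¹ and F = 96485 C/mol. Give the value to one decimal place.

277.4

Cathode: O₂/H₂O; anode: Zn²⁺/Zn. E°cell = (+1.26) − (-0.79) = +2.05 V, with n = 4.
ΔG° = −nFE° = −RT ln K, so ln K = nFE°/(RT) = (4)(96485)(+2.05) / ((8.314)(343)) = 277.440.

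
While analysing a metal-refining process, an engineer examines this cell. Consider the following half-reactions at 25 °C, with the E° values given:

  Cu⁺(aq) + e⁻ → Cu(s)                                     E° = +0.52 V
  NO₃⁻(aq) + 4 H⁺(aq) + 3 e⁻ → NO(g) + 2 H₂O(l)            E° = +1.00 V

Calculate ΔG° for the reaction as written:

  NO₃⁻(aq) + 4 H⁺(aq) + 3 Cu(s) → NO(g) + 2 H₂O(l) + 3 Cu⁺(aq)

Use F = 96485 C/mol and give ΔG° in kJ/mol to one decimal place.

As written, NO₃⁻/NO is reduced (cathode) and Cu⁺/Cu is oxidised (anode), so E°cell = (+1.00) − (+0.52) = +0.48 V.
Balancing electrons gives n = 3.
ΔG° = −nFE° = −(3)(96485)(+0.48) = -138,938 J = -138.9 kJ/mol.

-138.9 kJ/mol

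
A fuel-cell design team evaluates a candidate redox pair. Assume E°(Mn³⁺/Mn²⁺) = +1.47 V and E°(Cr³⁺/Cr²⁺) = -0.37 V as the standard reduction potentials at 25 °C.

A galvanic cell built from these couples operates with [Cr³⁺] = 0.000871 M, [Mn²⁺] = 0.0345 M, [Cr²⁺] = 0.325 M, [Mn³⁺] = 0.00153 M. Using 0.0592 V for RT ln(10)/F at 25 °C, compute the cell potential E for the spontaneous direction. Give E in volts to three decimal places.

Mn³⁺/Mn²⁺ is the cathode (higher E°), Cr³⁺/Cr²⁺ the anode: E°cell = +1.47 − (-0.37) = +1.84 V, n = 1.
Overall: Mn³⁺(aq) + Cr²⁺(aq) → Mn²⁺(aq) + Cr³⁺(aq)
Q = [Mn²⁺]·[Cr³⁺] / ([Mn³⁺]·[Cr²⁺]); log Q = -1.219.
E = E° − (0.0592/n) log Q = +1.84 − (0.0592/1)(-1.219) = +1.912 V.

+1.912 V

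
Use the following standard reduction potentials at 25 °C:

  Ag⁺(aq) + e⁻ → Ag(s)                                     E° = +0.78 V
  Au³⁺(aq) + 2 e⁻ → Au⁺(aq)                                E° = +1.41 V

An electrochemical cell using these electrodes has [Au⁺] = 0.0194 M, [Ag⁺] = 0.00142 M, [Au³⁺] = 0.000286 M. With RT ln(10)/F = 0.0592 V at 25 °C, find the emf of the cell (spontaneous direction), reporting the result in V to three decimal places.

+0.744 V

Au³⁺/Au⁺ is the cathode (higher E°), Ag⁺/Ag the anode: E°cell = +1.41 − (+0.78) = +0.63 V, n = 2.
Overall: Au³⁺(aq) + 2 Ag(s) → Au⁺(aq) + 2 Ag⁺(aq)
Q = [Au⁺]·[Ag⁺]^2 / ([Au³⁺]); log Q = -3.864.
E = E° − (0.0592/n) log Q = +0.63 − (0.0592/2)(-3.864) = +0.744 V.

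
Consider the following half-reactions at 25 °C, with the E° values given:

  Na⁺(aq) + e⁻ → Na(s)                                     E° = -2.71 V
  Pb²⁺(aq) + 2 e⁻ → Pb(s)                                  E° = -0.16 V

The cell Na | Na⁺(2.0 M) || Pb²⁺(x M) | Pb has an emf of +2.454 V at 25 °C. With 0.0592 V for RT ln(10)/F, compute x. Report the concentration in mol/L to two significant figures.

Pb²⁺/Pb is the cathode, Na⁺/Na the anode: E°cell = +2.55 V, n = 2.
Overall reaction: Pb²⁺(aq) + 2 Na(s) → Pb(s) + 2 Na⁺(aq); Q = [Na⁺]^2/[Pb²⁺]^1.
From E = E° − (0.0592/n) log Q: log Q = (E° − E)·n/0.0592 = (+2.55 − (+2.454))·2/0.0592 = 3.2432.
So 1·log[Pb²⁺] = 2·log(2) − log Q = 0.6021 − (3.2432) = -2.6411; [Pb²⁺] = 10^(-2.6411) ≈ 0.0023 M.

0.0023 M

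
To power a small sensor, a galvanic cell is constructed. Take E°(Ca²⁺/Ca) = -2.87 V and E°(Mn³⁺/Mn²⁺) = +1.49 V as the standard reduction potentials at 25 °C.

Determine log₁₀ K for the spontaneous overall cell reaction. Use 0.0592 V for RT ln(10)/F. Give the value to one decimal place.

147.3

Cathode: Mn³⁺/Mn²⁺; anode: Ca²⁺/Ca. E°cell = +4.36 V, n = 2.
log K = nE°cell / 0.0592 = (2)(+4.36) / 0.0592 = 147.3.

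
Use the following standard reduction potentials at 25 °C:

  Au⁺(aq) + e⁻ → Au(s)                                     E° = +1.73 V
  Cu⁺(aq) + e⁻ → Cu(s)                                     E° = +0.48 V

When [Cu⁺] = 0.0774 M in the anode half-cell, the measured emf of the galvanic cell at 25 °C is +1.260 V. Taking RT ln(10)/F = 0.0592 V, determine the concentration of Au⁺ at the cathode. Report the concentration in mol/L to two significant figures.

Au⁺/Au is the cathode, Cu⁺/Cu the anode: E°cell = +1.25 V, n = 1.
Overall reaction: Au⁺(aq) + Cu(s) → Au(s) + Cu⁺(aq); Q = [Cu⁺]^1/[Au⁺]^1.
From E = E° − (0.0592/n) log Q: log Q = (E° − E)·n/0.0592 = (+1.25 − (+1.260))·1/0.0592 = -0.1689.
So 1·log[Au⁺] = 1·log(0.0774) − log Q = -1.1113 − (-0.1689) = -0.9424; [Au⁺] = 10^(-0.9424) ≈ 0.11 M.

0.11 M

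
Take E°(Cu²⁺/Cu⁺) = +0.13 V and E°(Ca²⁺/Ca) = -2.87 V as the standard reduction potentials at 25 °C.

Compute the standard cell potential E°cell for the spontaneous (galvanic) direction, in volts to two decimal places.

+3.00 V

The Cu²⁺/Cu⁺ couple has the higher reduction potential, so it is the cathode; Ca²⁺/Ca is oxidised at the anode.
E°cell = E°(cathode) − E°(anode) = (+0.13) − (-2.87) = +3.00 V.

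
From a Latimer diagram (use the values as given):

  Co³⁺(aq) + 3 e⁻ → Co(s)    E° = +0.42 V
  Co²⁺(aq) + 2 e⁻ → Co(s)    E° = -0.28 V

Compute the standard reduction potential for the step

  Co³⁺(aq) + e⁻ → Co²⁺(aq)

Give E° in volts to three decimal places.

Sequential free energies add, so n₃E°₃ = n₁E°₁ + n₂E°₂.
With n₃ = 3, and the known step contributing 2×(-0.28) V, the unknown satisfies 1·E° = 3×(+0.42) − 2×(-0.28) = +1.820.
E° = +1.820 / 1 = +1.820 V.

+1.820 V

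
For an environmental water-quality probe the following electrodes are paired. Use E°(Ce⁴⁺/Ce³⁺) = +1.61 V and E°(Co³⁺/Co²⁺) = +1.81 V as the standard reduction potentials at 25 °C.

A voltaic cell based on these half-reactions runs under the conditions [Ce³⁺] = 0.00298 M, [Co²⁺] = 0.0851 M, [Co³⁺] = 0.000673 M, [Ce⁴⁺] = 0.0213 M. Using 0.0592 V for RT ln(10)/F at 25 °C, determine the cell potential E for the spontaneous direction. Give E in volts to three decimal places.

+0.025 V

Co³⁺/Co²⁺ is the cathode (higher E°), Ce⁴⁺/Ce³⁺ the anode: E°cell = +1.81 − (+1.61) = +0.20 V, n = 1.
Overall: Co³⁺(aq) + Ce³⁺(aq) → Co²⁺(aq) + Ce⁴⁺(aq)
Q = [Co²⁺]·[Ce⁴⁺] / ([Co³⁺]·[Ce³⁺]); log Q = 2.956.
E = E° − (0.0592/n) log Q = +0.20 − (0.0592/1)(2.956) = +0.025 V.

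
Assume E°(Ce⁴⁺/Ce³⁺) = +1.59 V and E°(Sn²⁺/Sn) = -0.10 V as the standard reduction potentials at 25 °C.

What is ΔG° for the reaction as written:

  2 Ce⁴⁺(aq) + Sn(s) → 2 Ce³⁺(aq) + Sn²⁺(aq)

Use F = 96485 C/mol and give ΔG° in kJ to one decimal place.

As written, Ce⁴⁺/Ce³⁺ is reduced (cathode) and Sn²⁺/Sn is oxidised (anode), so E°cell = (+1.59) − (-0.10) = +1.69 V.
Balancing electrons gives n = 2.
ΔG° = −nFE° = −(2)(96485)(+1.69) = -326,119 J = -326.1 kJ.

-326.1 kJ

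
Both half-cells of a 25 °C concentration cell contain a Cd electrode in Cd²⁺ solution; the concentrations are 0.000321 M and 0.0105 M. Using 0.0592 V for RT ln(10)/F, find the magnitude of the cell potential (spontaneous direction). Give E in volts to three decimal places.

+0.045 V

For a concentration cell E°cell = 0. The 0.0105 M side is the cathode (reduction is favoured where [Cd²⁺] is higher).
With n = 2, E = −(0.0592/2) log([Cd²⁺]ₐₙ/[Cd²⁺]꜀ₐₜ) = −(0.0592/2) log(0.000321/0.0105) = −(0.0592/2)(-1.515) = +0.045 V.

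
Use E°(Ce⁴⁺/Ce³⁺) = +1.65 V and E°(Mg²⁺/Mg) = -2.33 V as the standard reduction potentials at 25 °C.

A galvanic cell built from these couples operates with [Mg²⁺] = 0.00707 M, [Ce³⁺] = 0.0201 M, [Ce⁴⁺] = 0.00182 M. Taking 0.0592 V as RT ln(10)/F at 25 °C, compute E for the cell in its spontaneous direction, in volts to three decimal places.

+3.982 V

Ce⁴⁺/Ce³⁺ is the cathode (higher E°), Mg²⁺/Mg the anode: E°cell = +1.65 − (-2.33) = +3.98 V, n = 2.
Overall: 2 Ce⁴⁺(aq) + Mg(s) → 2 Ce³⁺(aq) + Mg²⁺(aq)
Q = [Ce³⁺]^2·[Mg²⁺] / ([Ce⁴⁺]^2); log Q = -0.064.
E = E° − (0.0592/n) log Q = +3.98 − (0.0592/2)(-0.064) = +3.982 V.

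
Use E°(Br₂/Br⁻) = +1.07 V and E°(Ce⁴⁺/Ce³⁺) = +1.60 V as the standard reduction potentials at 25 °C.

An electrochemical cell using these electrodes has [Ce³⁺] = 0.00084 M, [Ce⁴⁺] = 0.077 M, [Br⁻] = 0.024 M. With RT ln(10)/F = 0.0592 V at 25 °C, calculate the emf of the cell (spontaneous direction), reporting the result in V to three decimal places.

Ce⁴⁺/Ce³⁺ is the cathode (higher E°), Br₂/Br⁻ the anode: E°cell = +1.60 − (+1.07) = +0.53 V, n = 2.
Overall: 2 Ce⁴⁺(aq) + 2 Br⁻(aq) → 2 Ce³⁺(aq) + Br₂(l)
Q = [Ce³⁺]^2 / ([Ce⁴⁺]^2·[Br⁻]^2); log Q = -0.685.
E = E° − (0.0592/n) log Q = +0.53 − (0.0592/2)(-0.685) = +0.550 V.

+0.550 V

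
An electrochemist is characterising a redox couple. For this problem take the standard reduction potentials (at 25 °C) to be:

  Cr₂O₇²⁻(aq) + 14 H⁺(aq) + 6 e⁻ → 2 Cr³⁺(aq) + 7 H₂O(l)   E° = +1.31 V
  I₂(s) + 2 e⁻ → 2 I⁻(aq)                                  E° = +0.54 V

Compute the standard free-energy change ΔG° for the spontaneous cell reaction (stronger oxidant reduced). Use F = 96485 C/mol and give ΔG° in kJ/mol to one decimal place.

Cr₂O₇²⁻/Cr³⁺ (E° = +1.31 V) is the cathode; I₂/I⁻ (E° = +0.54 V) is the anode, so E°cell = +0.77 V.
Balancing electrons gives n = 6 (lcm of 6 and 2).
ΔG° = −nFE° = −(6)(96485)(+0.77) = -445,761 J = -445.8 kJ/mol.

-445.8 kJ/mol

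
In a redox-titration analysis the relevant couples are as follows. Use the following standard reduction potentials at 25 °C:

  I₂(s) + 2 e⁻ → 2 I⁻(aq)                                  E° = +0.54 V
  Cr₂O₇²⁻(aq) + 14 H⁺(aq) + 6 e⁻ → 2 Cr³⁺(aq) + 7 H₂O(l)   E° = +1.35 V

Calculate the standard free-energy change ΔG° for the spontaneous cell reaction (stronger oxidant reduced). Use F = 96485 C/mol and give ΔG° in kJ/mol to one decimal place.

Cr₂O₇²⁻/Cr³⁺ (E° = +1.35 V) is the cathode; I₂/I⁻ (E° = +0.54 V) is the anode, so E°cell = +0.81 V.
Balancing electrons gives n = 6 (lcm of 6 and 2).
ΔG° = −nFE° = −(6)(96485)(+0.81) = -468,917 J = -468.9 kJ/mol.

-468.9 kJ/mol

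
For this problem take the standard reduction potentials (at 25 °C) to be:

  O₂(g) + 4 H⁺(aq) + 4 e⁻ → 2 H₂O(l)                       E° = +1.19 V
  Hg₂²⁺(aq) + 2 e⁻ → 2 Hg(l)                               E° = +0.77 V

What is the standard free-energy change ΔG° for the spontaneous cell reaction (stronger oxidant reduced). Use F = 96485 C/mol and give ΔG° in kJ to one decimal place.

O₂/H₂O (E° = +1.19 V) is the cathode; Hg₂²⁺/Hg (E° = +0.77 V) is the anode, so E°cell = +0.42 V.
Balancing electrons gives n = 4 (lcm of 4 and 2).
ΔG° = −nFE° = −(4)(96485)(+0.42) = -162,095 J = -162.1 kJ.

-162.1 kJ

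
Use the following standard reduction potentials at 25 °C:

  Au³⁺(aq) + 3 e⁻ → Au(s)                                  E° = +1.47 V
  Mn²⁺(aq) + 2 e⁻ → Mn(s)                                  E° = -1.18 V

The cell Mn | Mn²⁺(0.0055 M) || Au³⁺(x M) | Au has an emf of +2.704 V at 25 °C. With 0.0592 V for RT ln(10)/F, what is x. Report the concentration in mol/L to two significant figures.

0.22 M

Au³⁺/Au is the cathode, Mn²⁺/Mn the anode: E°cell = +2.65 V, n = 6.
Overall reaction: 2 Au³⁺(aq) + 3 Mn(s) → 2 Au(s) + 3 Mn²⁺(aq); Q = [Mn²⁺]^3/[Au³⁺]^2.
From E = E° − (0.0592/n) log Q: log Q = (E° − E)·n/0.0592 = (+2.65 − (+2.704))·6/0.0592 = -5.4730.
So 2·log[Au³⁺] = 3·log(0.0055) − log Q = -6.7789 − (-5.4730) = -1.3059; log[Au³⁺] = -1.3059 / 2 = -0.6530; [Au³⁺] = 10^(-0.6530) ≈ 0.22 M.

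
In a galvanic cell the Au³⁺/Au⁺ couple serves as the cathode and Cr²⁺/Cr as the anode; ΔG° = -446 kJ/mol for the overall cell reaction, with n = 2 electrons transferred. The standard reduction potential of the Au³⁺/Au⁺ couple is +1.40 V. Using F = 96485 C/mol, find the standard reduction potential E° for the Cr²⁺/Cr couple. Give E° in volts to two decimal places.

E°cell = −ΔG°/(nF) = −(-446×10³)/((2)(96485)) = +2.311 V.
Since Au³⁺/Au⁺ is the cathode and Cr²⁺/Cr the anode, E°cell = E°(Au³⁺/Au⁺) − E°(Cr²⁺/Cr).
So E°(Cr²⁺/Cr) = E°(Au³⁺/Au⁺) − E°cell = (+1.40) − (+2.311) = -0.91 V.

-0.91 V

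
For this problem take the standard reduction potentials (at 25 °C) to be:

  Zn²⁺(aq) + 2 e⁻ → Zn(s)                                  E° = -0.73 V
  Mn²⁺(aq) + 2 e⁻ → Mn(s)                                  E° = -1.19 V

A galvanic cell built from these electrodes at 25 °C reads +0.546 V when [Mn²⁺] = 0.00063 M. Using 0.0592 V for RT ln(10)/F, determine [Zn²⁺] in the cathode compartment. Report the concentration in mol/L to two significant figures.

0.51 M

Zn²⁺/Zn is the cathode, Mn²⁺/Mn the anode: E°cell = +0.46 V, n = 2.
Overall reaction: Zn²⁺(aq) + Mn(s) → Zn(s) + Mn²⁺(aq); Q = [Mn²⁺]^1/[Zn²⁺]^1.
From E = E° − (0.0592/n) log Q: log Q = (E° − E)·n/0.0592 = (+0.46 − (+0.546))·2/0.0592 = -2.9054.
So 1·log[Zn²⁺] = 1·log(0.00063) − log Q = -3.2007 − (-2.9054) = -0.2953; [Zn²⁺] = 10^(-0.2953) ≈ 0.51 M.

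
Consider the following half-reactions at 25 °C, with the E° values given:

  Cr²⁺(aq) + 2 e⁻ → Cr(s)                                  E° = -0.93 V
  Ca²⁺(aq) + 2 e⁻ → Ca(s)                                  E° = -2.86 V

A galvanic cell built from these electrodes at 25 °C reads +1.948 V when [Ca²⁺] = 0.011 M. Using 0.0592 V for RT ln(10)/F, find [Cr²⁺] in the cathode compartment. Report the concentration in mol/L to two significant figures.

0.045 M

Cr²⁺/Cr is the cathode, Ca²⁺/Ca the anode: E°cell = +1.93 V, n = 2.
Overall reaction: Cr²⁺(aq) + Ca(s) → Cr(s) + Ca²⁺(aq); Q = [Ca²⁺]^1/[Cr²⁺]^1.
From E = E° − (0.0592/n) log Q: log Q = (E° − E)·n/0.0592 = (+1.93 − (+1.948))·2/0.0592 = -0.6081.
So 1·log[Cr²⁺] = 1·log(0.011) − log Q = -1.9586 − (-0.6081) = -1.3505; [Cr²⁺] = 10^(-1.3505) ≈ 0.045 M.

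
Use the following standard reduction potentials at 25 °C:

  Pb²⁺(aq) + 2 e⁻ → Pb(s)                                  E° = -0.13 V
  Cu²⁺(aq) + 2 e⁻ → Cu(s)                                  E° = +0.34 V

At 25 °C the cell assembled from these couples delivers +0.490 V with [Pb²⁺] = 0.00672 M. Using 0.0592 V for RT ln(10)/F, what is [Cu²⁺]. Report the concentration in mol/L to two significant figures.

0.032 M

Cu²⁺/Cu is the cathode, Pb²⁺/Pb the anode: E°cell = +0.47 V, n = 2.
Overall reaction: Cu²⁺(aq) + Pb(s) → Cu(s) + Pb²⁺(aq); Q = [Pb²⁺]^1/[Cu²⁺]^1.
From E = E° − (0.0592/n) log Q: log Q = (E° − E)·n/0.0592 = (+0.47 − (+0.490))·2/0.0592 = -0.6757.
So 1·log[Cu²⁺] = 1·log(0.00672) − log Q = -2.1726 − (-0.6757) = -1.4969; [Cu²⁺] = 10^(-1.4969) ≈ 0.032 M.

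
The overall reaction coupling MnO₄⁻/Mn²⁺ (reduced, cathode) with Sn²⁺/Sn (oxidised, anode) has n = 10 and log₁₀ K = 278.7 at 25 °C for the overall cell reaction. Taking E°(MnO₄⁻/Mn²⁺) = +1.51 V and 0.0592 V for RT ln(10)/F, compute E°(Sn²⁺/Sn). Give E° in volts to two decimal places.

-0.14 V

E°cell = (0.0592/n)·log K = (0.0592/10)(278.7) = +1.650 V.
Since MnO₄⁻/Mn²⁺ is the cathode and Sn²⁺/Sn the anode, E°cell = E°(MnO₄⁻/Mn²⁺) − E°(Sn²⁺/Sn).
So E°(Sn²⁺/Sn) = E°(MnO₄⁻/Mn²⁺) − E°cell = (+1.51) − (+1.650) = -0.14 V.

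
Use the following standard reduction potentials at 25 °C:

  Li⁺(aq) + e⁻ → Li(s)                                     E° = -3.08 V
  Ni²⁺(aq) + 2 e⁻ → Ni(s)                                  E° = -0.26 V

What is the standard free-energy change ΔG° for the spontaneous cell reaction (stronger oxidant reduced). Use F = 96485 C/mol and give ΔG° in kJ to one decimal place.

Ni²⁺/Ni (E° = -0.26 V) is the cathode; Li⁺/Li (E° = -3.08 V) is the anode, so E°cell = +2.82 V.
Balancing electrons gives n = 2 (lcm of 2 and 1).
ΔG° = −nFE° = −(2)(96485)(+2.82) = -544,175 J = -544.2 kJ.

-544.2 kJ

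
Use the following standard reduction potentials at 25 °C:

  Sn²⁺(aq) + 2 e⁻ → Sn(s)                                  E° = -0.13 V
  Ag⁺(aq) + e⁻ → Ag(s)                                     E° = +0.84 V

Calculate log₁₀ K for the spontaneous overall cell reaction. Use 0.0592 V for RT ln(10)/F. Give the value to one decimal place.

32.8

Cathode: Ag⁺/Ag; anode: Sn²⁺/Sn. E°cell = +0.97 V, n = 2.
log K = nE°cell / 0.0592 = (2)(+0.97) / 0.0592 = 32.8.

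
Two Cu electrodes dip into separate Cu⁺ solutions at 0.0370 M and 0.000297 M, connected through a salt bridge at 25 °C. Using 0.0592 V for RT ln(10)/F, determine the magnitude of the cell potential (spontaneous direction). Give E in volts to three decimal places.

For a concentration cell E°cell = 0. The 0.0370 M side is the cathode (reduction is favoured where [Cu⁺] is higher).
With n = 1, E = −(0.0592/1) log([Cu⁺]ₐₙ/[Cu⁺]꜀ₐₜ) = −(0.0592/1) log(0.000297/0.037) = −(0.0592/1)(-2.095) = +0.124 V.

+0.124 V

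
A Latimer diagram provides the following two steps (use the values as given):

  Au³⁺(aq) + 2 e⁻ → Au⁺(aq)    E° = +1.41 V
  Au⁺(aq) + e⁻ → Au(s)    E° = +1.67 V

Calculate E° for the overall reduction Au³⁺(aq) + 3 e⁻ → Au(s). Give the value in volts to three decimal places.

+1.497 V

Standard free energies of sequential steps add: ΔG°₃ = ΔG°₁ + ΔG°₂, so n₃E°₃ = n₁E°₁ + n₂E°₂.
E°₃ = (2×+1.41 + 1×+1.67) / 3 = (+4.490) / 3 = +1.497 V.
E° values themselves are not directly additive — weighting by electron count is essential.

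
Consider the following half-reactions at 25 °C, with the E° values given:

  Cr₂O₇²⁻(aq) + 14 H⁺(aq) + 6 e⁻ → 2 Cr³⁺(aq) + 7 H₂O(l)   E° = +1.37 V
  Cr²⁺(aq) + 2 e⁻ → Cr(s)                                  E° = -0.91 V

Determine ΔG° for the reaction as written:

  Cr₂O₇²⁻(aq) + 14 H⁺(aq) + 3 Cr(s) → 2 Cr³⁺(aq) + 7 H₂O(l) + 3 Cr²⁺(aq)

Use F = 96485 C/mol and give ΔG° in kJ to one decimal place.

As written, Cr₂O₇²⁻/Cr³⁺ is reduced (cathode) and Cr²⁺/Cr is oxidised (anode), so E°cell = (+1.37) − (-0.91) = +2.28 V.
Balancing electrons gives n = 6.
ΔG° = −nFE° = −(6)(96485)(+2.28) = -1,319,915 J = -1319.9 kJ.

-1319.9 kJ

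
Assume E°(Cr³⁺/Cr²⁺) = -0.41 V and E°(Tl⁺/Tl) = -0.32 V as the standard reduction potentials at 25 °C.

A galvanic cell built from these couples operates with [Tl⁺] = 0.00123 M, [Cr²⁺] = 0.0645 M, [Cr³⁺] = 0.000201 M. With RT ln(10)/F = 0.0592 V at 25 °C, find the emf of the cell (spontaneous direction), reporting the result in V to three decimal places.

+0.066 V

Tl⁺/Tl is the cathode (higher E°), Cr³⁺/Cr²⁺ the anode: E°cell = -0.32 − (-0.41) = +0.09 V, n = 1.
Overall: Tl⁺(aq) + Cr²⁺(aq) → Tl(s) + Cr³⁺(aq)
Q = [Cr³⁺] / ([Tl⁺]·[Cr²⁺]); log Q = 0.404.
E = E° − (0.0592/n) log Q = +0.09 − (0.0592/1)(0.404) = +0.066 V.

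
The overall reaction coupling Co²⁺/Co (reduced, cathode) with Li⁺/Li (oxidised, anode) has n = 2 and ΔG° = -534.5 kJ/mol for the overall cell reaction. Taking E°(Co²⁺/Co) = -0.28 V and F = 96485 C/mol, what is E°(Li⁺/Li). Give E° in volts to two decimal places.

E°cell = −ΔG°/(nF) = −(-534.5×10³)/((2)(96485)) = +2.770 V.
Since Co²⁺/Co is the cathode and Li⁺/Li the anode, E°cell = E°(Co²⁺/Co) − E°(Li⁺/Li).
So E°(Li⁺/Li) = E°(Co²⁺/Co) − E°cell = (-0.28) − (+2.770) = -3.05 V.

-3.05 V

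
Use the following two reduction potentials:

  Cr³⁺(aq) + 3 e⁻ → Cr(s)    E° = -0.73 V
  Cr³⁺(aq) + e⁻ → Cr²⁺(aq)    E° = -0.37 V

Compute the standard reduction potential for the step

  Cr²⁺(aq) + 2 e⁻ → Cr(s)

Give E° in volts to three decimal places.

-0.910 V

Sequential free energies add, so n₃E°₃ = n₁E°₁ + n₂E°₂.
With n₃ = 3, and the known step contributing 1×(-0.37) V, the unknown satisfies 2·E° = 3×(-0.73) − 1×(-0.37) = -1.820.
E° = -1.820 / 2 = -0.910 V.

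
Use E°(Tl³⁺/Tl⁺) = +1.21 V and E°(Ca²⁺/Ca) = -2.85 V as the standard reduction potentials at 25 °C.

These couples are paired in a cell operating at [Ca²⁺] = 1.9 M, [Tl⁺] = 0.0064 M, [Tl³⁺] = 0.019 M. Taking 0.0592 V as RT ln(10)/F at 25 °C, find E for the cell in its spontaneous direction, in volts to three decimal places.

+4.066 V

Tl³⁺/Tl⁺ is the cathode (higher E°), Ca²⁺/Ca the anode: E°cell = +1.21 − (-2.85) = +4.06 V, n = 2.
Overall: Tl³⁺(aq) + Ca(s) → Tl⁺(aq) + Ca²⁺(aq)
Q = [Tl⁺]·[Ca²⁺] / ([Tl³⁺]); log Q = -0.194.
E = E° − (0.0592/n) log Q = +4.06 − (0.0592/2)(-0.194) = +4.066 V.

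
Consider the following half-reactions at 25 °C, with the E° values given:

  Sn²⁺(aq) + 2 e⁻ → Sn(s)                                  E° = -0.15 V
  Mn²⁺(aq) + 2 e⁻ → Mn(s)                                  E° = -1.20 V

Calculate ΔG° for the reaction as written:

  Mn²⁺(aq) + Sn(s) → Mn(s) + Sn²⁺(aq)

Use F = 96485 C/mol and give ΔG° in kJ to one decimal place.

+202.6 kJ

As written, Mn²⁺/Mn is reduced (cathode) and Sn²⁺/Sn is oxidised (anode), so E°cell = (-1.20) − (-0.15) = -1.05 V.
Balancing electrons gives n = 2.
ΔG° = −nFE° = −(2)(96485)(-1.05) = 202,618 J = +202.6 kJ.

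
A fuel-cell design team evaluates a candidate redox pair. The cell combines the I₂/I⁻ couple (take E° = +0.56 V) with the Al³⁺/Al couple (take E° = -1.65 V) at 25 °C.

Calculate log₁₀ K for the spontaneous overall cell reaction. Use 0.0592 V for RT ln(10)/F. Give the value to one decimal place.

Cathode: I₂/I⁻; anode: Al³⁺/Al. E°cell = +2.21 V, n = 6.
log K = nE°cell / 0.0592 = (6)(+2.21) / 0.0592 = 224.0.

224.0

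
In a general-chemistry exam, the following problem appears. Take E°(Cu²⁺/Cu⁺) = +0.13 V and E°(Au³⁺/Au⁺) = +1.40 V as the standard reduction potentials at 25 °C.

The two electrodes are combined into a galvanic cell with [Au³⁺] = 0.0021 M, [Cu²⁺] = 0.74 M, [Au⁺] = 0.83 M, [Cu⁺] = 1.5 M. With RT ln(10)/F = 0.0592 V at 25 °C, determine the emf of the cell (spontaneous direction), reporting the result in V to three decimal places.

Au³⁺/Au⁺ is the cathode (higher E°), Cu²⁺/Cu⁺ the anode: E°cell = +1.40 − (+0.13) = +1.27 V, n = 2.
Overall: Au³⁺(aq) + 2 Cu⁺(aq) → Au⁺(aq) + 2 Cu²⁺(aq)
Q = [Au⁺]·[Cu²⁺]^2 / ([Au³⁺]·[Cu⁺]^2); log Q = 1.983.
E = E° − (0.0592/n) log Q = +1.27 − (0.0592/2)(1.983) = +1.211 V.

+1.211 V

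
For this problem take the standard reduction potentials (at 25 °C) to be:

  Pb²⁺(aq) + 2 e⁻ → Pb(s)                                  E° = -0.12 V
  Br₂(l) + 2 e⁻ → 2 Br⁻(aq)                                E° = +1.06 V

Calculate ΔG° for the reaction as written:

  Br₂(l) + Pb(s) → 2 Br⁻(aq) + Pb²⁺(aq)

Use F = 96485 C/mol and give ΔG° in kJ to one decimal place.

-227.7 kJ

As written, Br₂/Br⁻ is reduced (cathode) and Pb²⁺/Pb is oxidised (anode), so E°cell = (+1.06) − (-0.12) = +1.18 V.
Balancing electrons gives n = 2.
ΔG° = −nFE° = −(2)(96485)(+1.18) = -227,705 J = -227.7 kJ.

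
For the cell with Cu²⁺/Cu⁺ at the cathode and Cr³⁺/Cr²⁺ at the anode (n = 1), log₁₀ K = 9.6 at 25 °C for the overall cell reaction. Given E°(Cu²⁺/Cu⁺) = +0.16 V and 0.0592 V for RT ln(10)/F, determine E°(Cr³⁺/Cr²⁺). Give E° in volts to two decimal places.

-0.41 V

E°cell = (0.0592/n)·log K = (0.0592/1)(9.6) = +0.568 V.
Since Cu²⁺/Cu⁺ is the cathode and Cr³⁺/Cr²⁺ the anode, E°cell = E°(Cu²⁺/Cu⁺) − E°(Cr³⁺/Cr²⁺).
So E°(Cr³⁺/Cr²⁺) = E°(Cu²⁺/Cu⁺) − E°cell = (+0.16) − (+0.568) = -0.41 V.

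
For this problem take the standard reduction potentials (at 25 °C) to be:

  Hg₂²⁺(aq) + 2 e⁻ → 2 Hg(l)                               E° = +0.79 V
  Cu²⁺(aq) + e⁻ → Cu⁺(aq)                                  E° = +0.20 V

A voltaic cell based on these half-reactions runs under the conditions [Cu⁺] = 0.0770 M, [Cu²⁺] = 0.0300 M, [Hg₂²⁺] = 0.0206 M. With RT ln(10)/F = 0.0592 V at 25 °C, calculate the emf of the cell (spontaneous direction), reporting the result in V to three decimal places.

Hg₂²⁺/Hg is the cathode (higher E°), Cu²⁺/Cu⁺ the anode: E°cell = +0.79 − (+0.20) = +0.59 V, n = 2.
Overall: Hg₂²⁺(aq) + 2 Cu⁺(aq) → 2 Hg(l) + 2 Cu²⁺(aq)
Q = [Cu²⁺]^2 / ([Hg₂²⁺]·[Cu⁺]^2); log Q = 0.867.
E = E° − (0.0592/n) log Q = +0.59 − (0.0592/2)(0.867) = +0.564 V.

+0.564 V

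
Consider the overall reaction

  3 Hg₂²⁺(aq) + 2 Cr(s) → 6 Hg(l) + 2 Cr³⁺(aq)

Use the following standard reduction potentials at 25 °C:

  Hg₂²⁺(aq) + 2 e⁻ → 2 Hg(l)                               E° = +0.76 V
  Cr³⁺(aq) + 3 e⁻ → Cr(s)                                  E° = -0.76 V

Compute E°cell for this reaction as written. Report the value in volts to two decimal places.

+1.52 V

The Hg₂²⁺/Hg couple has the higher reduction potential, so it is the cathode; Cr³⁺/Cr is oxidised at the anode.
E°cell = E°(cathode) − E°(anode) = (+0.76) − (-0.76) = +1.52 V.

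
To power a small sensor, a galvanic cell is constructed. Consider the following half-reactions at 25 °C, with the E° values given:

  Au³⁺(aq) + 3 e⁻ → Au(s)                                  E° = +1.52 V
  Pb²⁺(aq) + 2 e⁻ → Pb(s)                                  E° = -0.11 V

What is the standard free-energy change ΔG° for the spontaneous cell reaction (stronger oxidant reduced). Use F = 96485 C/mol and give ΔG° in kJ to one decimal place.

Au³⁺/Au (E° = +1.52 V) is the cathode; Pb²⁺/Pb (E° = -0.11 V) is the anode, so E°cell = +1.63 V.
Balancing electrons gives n = 6 (lcm of 3 and 2).
ΔG° = −nFE° = −(6)(96485)(+1.63) = -943,623 J = -943.6 kJ.

-943.6 kJ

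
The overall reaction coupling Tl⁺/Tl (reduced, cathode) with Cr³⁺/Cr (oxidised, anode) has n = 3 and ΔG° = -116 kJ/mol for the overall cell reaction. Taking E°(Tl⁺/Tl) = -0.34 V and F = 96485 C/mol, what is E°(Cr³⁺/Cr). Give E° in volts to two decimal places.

-0.74 V

E°cell = −ΔG°/(nF) = −(-116×10³)/((3)(96485)) = +0.401 V.
Since Tl⁺/Tl is the cathode and Cr³⁺/Cr the anode, E°cell = E°(Tl⁺/Tl) − E°(Cr³⁺/Cr).
So E°(Cr³⁺/Cr) = E°(Tl⁺/Tl) − E°cell = (-0.34) − (+0.401) = -0.74 V.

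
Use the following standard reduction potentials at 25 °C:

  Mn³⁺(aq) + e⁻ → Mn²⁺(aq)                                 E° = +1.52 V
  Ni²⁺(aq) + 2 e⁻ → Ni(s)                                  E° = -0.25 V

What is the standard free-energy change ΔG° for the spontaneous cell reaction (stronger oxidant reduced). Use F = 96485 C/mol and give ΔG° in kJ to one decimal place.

-341.6 kJ

Mn³⁺/Mn²⁺ (E° = +1.52 V) is the cathode; Ni²⁺/Ni (E° = -0.25 V) is the anode, so E°cell = +1.77 V.
Balancing electrons gives n = 2 (lcm of 1 and 2).
ΔG° = −nFE° = −(2)(96485)(+1.77) = -341,557 J = -341.6 kJ.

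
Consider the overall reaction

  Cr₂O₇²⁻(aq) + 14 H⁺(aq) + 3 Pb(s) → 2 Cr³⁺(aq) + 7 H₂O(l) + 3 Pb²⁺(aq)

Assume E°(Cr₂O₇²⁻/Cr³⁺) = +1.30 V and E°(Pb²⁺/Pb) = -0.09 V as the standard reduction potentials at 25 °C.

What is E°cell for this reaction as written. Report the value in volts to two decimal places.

+1.39 V

The Cr₂O₇²⁻/Cr³⁺ couple has the higher reduction potential, so it is the cathode; Pb²⁺/Pb is oxidised at the anode.
E°cell = E°(cathode) − E°(anode) = (+1.30) − (-0.09) = +1.39 V.
Since E°cell > 0, the reaction is spontaneous under standard conditions.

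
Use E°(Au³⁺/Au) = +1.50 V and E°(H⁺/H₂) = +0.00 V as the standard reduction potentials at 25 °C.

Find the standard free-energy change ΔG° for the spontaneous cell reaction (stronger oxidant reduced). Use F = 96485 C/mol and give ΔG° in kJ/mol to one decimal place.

Au³⁺/Au (E° = +1.50 V) is the cathode; H⁺/H₂ (E° = +0.00 V) is the anode, so E°cell = +1.50 V.
Balancing electrons gives n = 6 (lcm of 3 and 2).
ΔG° = −nFE° = −(6)(96485)(+1.50) = -868,365 J = -868.4 kJ/mol.

-868.4 kJ/mol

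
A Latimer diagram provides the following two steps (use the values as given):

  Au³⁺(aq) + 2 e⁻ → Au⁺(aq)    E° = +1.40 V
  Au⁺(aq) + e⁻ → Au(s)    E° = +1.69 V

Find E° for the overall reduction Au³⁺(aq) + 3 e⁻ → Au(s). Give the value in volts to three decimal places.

Since ΔG° = −nFE° is additive over sequential reductions, n₃E°₃ = n₁E°₁ + n₂E°₂.
E°₃ = (2×+1.40 + 1×+1.69) / 3 = (+4.490) / 3 = +1.497 V.

+1.497 V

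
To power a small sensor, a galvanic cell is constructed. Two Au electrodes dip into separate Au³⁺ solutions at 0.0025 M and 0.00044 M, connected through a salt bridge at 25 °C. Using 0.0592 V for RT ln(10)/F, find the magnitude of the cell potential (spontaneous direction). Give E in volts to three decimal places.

For a concentration cell E°cell = 0. The 0.0025 M side is the cathode (reduction is favoured where [Au³⁺] is higher).
With n = 3, E = −(0.0592/3) log([Au³⁺]ₐₙ/[Au³⁺]꜀ₐₜ) = −(0.0592/3) log(0.00044/0.0025) = −(0.0592/3)(-0.754) = +0.015 V.

+0.015 V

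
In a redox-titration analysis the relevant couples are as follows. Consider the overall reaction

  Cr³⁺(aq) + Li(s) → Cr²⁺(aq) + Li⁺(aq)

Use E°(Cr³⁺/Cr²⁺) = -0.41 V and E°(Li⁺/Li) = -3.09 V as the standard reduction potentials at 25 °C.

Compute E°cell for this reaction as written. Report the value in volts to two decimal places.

+2.68 V

The Cr³⁺/Cr²⁺ couple has the higher reduction potential, so it is the cathode; Li⁺/Li is oxidised at the anode.
E°cell = E°(cathode) − E°(anode) = (-0.41) − (-3.09) = +2.68 V.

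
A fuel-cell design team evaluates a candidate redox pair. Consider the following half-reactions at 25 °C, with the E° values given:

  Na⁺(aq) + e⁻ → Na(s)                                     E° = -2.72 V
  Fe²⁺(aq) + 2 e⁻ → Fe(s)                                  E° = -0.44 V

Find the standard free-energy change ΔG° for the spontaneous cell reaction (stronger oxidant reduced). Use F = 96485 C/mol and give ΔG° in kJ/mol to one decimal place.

-440.0 kJ/mol

Fe²⁺/Fe (E° = -0.44 V) is the cathode; Na⁺/Na (E° = -2.72 V) is the anode, so E°cell = +2.28 V.
Balancing electrons gives n = 2 (lcm of 2 and 1).
ΔG° = −nFE° = −(2)(96485)(+2.28) = -439,972 J = -440.0 kJ/mol.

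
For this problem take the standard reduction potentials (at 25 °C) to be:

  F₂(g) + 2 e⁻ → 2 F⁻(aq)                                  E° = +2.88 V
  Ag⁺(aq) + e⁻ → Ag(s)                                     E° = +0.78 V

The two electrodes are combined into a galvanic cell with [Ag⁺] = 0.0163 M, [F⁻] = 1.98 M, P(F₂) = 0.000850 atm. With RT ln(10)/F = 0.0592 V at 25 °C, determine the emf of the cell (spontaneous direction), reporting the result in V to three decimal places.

F₂/F⁻ is the cathode (higher E°), Ag⁺/Ag the anode: E°cell = +2.88 − (+0.78) = +2.10 V, n = 2.
Overall: F₂(g) + 2 Ag(s) → 2 F⁻(aq) + 2 Ag⁺(aq)
Q = [F⁻]^2·[Ag⁺]^2 / (P(F₂)); log Q = 0.088.
E = E° − (0.0592/n) log Q = +2.10 − (0.0592/2)(0.088) = +2.097 V.

+2.097 V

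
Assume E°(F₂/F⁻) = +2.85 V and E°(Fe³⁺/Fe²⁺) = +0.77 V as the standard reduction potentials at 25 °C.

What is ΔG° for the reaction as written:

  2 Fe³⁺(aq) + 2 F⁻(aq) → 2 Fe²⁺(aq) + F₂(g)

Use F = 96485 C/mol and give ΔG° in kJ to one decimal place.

As written, Fe³⁺/Fe²⁺ is reduced (cathode) and F₂/F⁻ is oxidised (anode), so E°cell = (+0.77) − (+2.85) = -2.08 V.
Balancing electrons gives n = 2.
ΔG° = −nFE° = −(2)(96485)(-2.08) = 401,378 J = +401.4 kJ.

+401.4 kJ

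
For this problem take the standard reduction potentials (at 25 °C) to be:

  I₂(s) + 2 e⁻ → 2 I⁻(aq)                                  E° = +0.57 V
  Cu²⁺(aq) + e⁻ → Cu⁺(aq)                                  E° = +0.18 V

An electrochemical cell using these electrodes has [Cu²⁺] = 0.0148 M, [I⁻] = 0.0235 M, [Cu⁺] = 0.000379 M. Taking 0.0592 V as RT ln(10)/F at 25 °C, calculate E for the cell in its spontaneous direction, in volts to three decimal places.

I₂/I⁻ is the cathode (higher E°), Cu²⁺/Cu⁺ the anode: E°cell = +0.57 − (+0.18) = +0.39 V, n = 2.
Overall: I₂(s) + 2 Cu⁺(aq) → 2 I⁻(aq) + 2 Cu²⁺(aq)
Q = [I⁻]^2·[Cu²⁺]^2 / ([Cu⁺]^2); log Q = -0.075.
E = E° − (0.0592/n) log Q = +0.39 − (0.0592/2)(-0.075) = +0.392 V.

+0.392 V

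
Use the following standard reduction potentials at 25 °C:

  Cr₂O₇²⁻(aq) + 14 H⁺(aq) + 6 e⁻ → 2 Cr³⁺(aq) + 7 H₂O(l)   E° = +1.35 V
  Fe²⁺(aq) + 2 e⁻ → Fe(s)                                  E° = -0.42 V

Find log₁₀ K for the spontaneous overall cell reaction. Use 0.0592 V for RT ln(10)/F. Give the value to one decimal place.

179.4

Cathode: Cr₂O₇²⁻/Cr³⁺; anode: Fe²⁺/Fe. E°cell = +1.77 V, n = 6.
log K = nE°cell / 0.0592 = (6)(+1.77) / 0.0592 = 179.4.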